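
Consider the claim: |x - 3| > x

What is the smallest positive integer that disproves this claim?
Testing positive integers:
x = 1: LHS = |1 - 3| = |-2| = 2; 2 > 1 — holds
x = 2: LHS = |2 - 3| = |-1| = 1; 1 > 2 — FAILS  ← smallest positive counterexample

Answer: x = 2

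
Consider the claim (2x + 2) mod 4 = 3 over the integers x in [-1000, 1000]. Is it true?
The claim fails at x = 0:
x = 0: LHS = (2·0 + 2) mod 4 = 2 mod 4 = 2; 2 = 3 — FAILS

Because a single integer refutes it, the statement is false.

Answer: False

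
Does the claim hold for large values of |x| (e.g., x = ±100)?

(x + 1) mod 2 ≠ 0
x = 100: LHS = (100 + 1) mod 2 = 101 mod 2 = 1; 1 ≠ 0 — holds
x = -100: LHS = ((-100) + 1) mod 2 = (-99) mod 2 = 1; 1 ≠ 0 — holds

Answer: Yes, holds for both x = 100 and x = -100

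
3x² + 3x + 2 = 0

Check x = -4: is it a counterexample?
Substitute x = -4 into the relation:
x = -4: LHS = 3·(-4)² + 3·(-4) + 2 = 38; 38 = 0 — FAILS

Since the claim fails at x = -4, this value is a counterexample.

Answer: Yes, x = -4 is a counterexample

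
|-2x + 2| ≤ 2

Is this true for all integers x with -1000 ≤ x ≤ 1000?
The claim fails at x = -1:
x = -1: LHS = |-2·(-1) + 2| = |4| = 4; 4 ≤ 2 — FAILS

Because a single integer refutes it, the statement is false.

Answer: False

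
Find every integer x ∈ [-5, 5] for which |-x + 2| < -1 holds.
An absolute value is never negative, so the left side is ≥ 0 for every x, while the right side is -1. Tightest case in [-5, 5] is x = 2:
x = 2: LHS = |-2 + 2| = |0| = 0; 0 < -1 — FAILS
Hence LHS − RHS is never negative, i.e. LHS ≥ RHS throughout, so the claimed relation (<) fails for every integer in [-5, 5].

Answer: None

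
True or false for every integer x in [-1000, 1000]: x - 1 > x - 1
The claim fails at x = 0:
x = 0: LHS = 0 - 1 = -1, RHS = 0 - 1 = -1; -1 > -1 — FAILS

Because a single integer refutes it, the statement is false.

Answer: False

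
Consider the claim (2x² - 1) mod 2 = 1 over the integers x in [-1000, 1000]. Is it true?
For a polynomial with integer coefficients, its value mod 2 depends only on x mod 2, so it suffices to check one representative of each residue class, x = 0, 1:
x = 0: LHS = (2·0² - 1) mod 2 = (-1) mod 2 = 1; 1 = 1 — holds
x = 1: LHS = (2·1² - 1) mod 2 = 1 mod 2 = 1; 1 = 1 — holds
The relation holds in every residue class, so the relation holds for every integer in [-1000, 1000].

No counterexample exists.

Answer: True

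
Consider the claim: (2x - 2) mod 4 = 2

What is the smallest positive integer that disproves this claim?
Testing positive integers:
x = 1: LHS = (2·1 - 2) mod 4 = 0 mod 4 = 0; 0 = 2 — FAILS  ← smallest positive counterexample

Answer: x = 1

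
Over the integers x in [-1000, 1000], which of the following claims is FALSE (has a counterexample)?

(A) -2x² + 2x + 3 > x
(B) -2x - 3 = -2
(A) x = -1: LHS = -2·(-1)² + 2·(-1) + 3 = -1; -1 > -1 — FAILS
(B) x = 0: LHS = -2·0 - 3 = -3; -3 = -2 — FAILS

Answer: Both A and B are false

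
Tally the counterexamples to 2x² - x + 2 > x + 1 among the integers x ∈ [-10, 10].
Over all integers in [-10, 10], LHS − RHS is smallest at x = 0, where it equals 1:
x = 0: LHS = 2·0² - 0 + 2 = 2, RHS = 0 + 1 = 1; 2 > 1 — holds
At the ends of the range:
x = -10: LHS = 2·(-10)² - (-10) + 2 = 212, RHS = (-10) + 1 = -9; 212 > -9 — holds
x = 10: LHS = 2·10² - 10 + 2 = 192, RHS = 10 + 1 = 11; 192 > 11 — holds
Hence LHS − RHS is never zero or negative, i.e. LHS > RHS throughout, so the relation holds for every integer in [-10, 10].

No counterexample appears in that range.

Answer: 0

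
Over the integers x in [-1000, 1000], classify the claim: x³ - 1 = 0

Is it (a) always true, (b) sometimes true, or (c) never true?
Holds at x = 1: LHS = 1³ - 1 = 0; 0 = 0 — holds
Fails at x = 0: LHS = 0³ - 1 = -1; -1 = 0 — FAILS
It is satisfied by some integers in the range but not all.

Answer: Sometimes true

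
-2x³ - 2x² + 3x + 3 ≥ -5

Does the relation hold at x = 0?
x = 0: LHS = -2·0³ - 2·0² + 3·0 + 3 = 3; 3 ≥ -5 — holds

The relation is satisfied at x = 0.

Answer: Yes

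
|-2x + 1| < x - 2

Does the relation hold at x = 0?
x = 0: LHS = |-2·0 + 1| = |1| = 1, RHS = 0 - 2 = -2; 1 < -2 — FAILS

The relation fails at x = 0, so x = 0 is a counterexample.

Answer: No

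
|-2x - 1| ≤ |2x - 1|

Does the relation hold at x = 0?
x = 0: LHS = |-2·0 - 1| = |-1| = 1, RHS = |2·0 - 1| = |-1| = 1; 1 ≤ 1 — holds

The relation is satisfied at x = 0.

Answer: Yes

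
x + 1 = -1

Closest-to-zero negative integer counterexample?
Testing negative integers from -1 downward:
x = -1: LHS = (-1) + 1 = 0; 0 = -1 — FAILS  ← closest negative counterexample to 0

Answer: x = -1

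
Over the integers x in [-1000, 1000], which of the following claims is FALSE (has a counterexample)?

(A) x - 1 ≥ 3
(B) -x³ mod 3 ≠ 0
(A) x = 0: LHS = 0 - 1 = -1; -1 ≥ 3 — FAILS
(B) x = 0: LHS = (-0³) mod 3 = 0 mod 3 = 0; 0 ≠ 0 — FAILS

Answer: Both A and B are false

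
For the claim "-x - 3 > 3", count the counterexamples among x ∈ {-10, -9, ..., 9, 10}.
Counterexamples in [-10, 10]: {-6, -5, -4, -3, -2, -1, 0, 1, 2, 3, 4, 5, 6, 7, 8, 9, 10}.

Counting them gives 17 values.

Answer: 17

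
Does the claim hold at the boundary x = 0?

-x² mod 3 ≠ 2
x = 0: LHS = (-0²) mod 3 = 0 mod 3 = 0; 0 ≠ 2 — holds

The relation is satisfied at x = 0.

Answer: Yes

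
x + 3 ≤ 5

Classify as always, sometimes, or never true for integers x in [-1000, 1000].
Holds at x = 0: LHS = 0 + 3 = 3; 3 ≤ 5 — holds
Fails at x = 3: LHS = 3 + 3 = 6; 6 ≤ 5 — FAILS
It is satisfied by some integers in the range but not all.

Answer: Sometimes true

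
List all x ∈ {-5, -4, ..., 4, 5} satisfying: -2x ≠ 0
Holds for: {-5, -4, -3, -2, -1, 1, 2, 3, 4, 5}
Fails for: {0}

Answer: {-5, -4, -3, -2, -1, 1, 2, 3, 4, 5}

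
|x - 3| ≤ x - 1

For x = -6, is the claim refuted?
Substitute x = -6 into the relation:
x = -6: LHS = |(-6) - 3| = |-9| = 9, RHS = (-6) - 1 = -7; 9 ≤ -7 — FAILS

Since the claim fails at x = -6, this value is a counterexample.

Answer: Yes, x = -6 is a counterexample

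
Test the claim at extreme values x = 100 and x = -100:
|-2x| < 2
x = 100: LHS = |-2·100| = |-200| = 200; 200 < 2 — FAILS
x = -100: LHS = |-2·(-100)| = |200| = 200; 200 < 2 — FAILS

Answer: No, fails for both x = 100 and x = -100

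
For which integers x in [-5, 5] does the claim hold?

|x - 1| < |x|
Holds for: {1, 2, 3, 4, 5}
Fails for: {-5, -4, -3, -2, -1, 0}

Answer: {1, 2, 3, 4, 5}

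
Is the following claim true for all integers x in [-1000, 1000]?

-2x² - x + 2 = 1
The claim fails at x = 0:
x = 0: LHS = -2·0² - 0 + 2 = 2; 2 = 1 — FAILS

Because a single integer refutes it, the statement is false.

Answer: False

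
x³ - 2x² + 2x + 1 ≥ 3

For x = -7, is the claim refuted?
Substitute x = -7 into the relation:
x = -7: LHS = (-7)³ - 2·(-7)² + 2·(-7) + 1 = -454; -454 ≥ 3 — FAILS

Since the claim fails at x = -7, this value is a counterexample.

Answer: Yes, x = -7 is a counterexample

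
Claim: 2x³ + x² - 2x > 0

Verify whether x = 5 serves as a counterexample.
Substitute x = 5 into the relation:
x = 5: LHS = 2·5³ + 5² - 2·5 = 265; 265 > 0 — holds

The claim holds here, so x = 5 is not a counterexample. (A counterexample exists elsewhere, e.g. x = 0.)

Answer: No, x = 5 is not a counterexample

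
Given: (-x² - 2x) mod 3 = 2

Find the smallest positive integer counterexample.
Testing positive integers:
x = 1: LHS = (-1² - 2·1) mod 3 = (-3) mod 3 = 0; 0 = 2 — FAILS  ← smallest positive counterexample

Answer: x = 1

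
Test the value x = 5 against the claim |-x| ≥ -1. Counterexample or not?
Substitute x = 5 into the relation:
x = 5: LHS = |-5| = 5; 5 ≥ -1 — holds

The relation holds at x = 5, so it is not a counterexample.

Answer: No, x = 5 is not a counterexample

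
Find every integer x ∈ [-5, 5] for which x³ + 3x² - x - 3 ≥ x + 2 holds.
Holds for: {-3, -2, 2, 3, 4, 5}
Fails for: {-5, -4, -1, 0, 1}

Answer: {-3, -2, 2, 3, 4, 5}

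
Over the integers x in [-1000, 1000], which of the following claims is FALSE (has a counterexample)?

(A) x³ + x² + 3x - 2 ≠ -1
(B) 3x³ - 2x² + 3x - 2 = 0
(A) Track d = LHS − RHS over the integers in [-1000, 1000]. Equality would need d = 0, but d changes sign only between consecutive integers, jumping over 0:
x = 0: LHS = 0³ + 0² + 3·0 - 2 = -2; -2 ≠ -1 — holds  (d = -1)
x = 1: LHS = 1³ + 1² + 3·1 - 2 = 3; 3 ≠ -1 — holds  (d = 4)
Away from these crossings d keeps a constant sign, and checking every integer in [-1000, 1000] confirms d ≠ 0 throughout. Hence the two sides are never equal, so the relation holds for every integer in [-1000, 1000].

(B) x = 0: LHS = 3·0³ - 2·0² + 3·0 - 2 = -2; -2 = 0 — FAILS

Only (B) has a counterexample.

Answer: B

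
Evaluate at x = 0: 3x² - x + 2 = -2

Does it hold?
x = 0: LHS = 3·0² - 0 + 2 = 2; 2 = -2 — FAILS

The relation fails at x = 0, so x = 0 is a counterexample.

Answer: No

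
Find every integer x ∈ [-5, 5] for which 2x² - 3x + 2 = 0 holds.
Over all integers in [-5, 5], LHS − RHS is always positive; it is smallest at x = 1, where it equals 1:
x = 1: LHS = 2·1² - 3·1 + 2 = 1; 1 = 0 — FAILS
At the ends of the range:
x = -5: LHS = 2·(-5)² - 3·(-5) + 2 = 67; 67 = 0 — FAILS
x = 5: LHS = 2·5² - 3·5 + 2 = 37; 37 = 0 — FAILS
Hence LHS − RHS is never 0, i.e. the two sides are never equal, so the claimed relation (=) fails for every integer in [-5, 5].

Answer: None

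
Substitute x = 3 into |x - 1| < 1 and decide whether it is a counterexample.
Substitute x = 3 into the relation:
x = 3: LHS = |3 - 1| = |2| = 2; 2 < 1 — FAILS

Since the claim fails at x = 3, this value is a counterexample.

Answer: Yes, x = 3 is a counterexample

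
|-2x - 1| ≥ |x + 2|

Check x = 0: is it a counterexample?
Substitute x = 0 into the relation:
x = 0: LHS = |-2·0 - 1| = |-1| = 1, RHS = |0 + 2| = |2| = 2; 1 ≥ 2 — FAILS

Since the claim fails at x = 0, this value is a counterexample.

Answer: Yes, x = 0 is a counterexample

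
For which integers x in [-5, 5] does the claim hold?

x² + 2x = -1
Holds for: {-1}
Fails for: {-5, -4, -3, -2, 0, 1, 2, 3, 4, 5}

Answer: {-1}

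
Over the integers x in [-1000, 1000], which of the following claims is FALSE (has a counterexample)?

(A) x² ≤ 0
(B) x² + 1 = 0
(A) x = 1: LHS = 1² = 1; 1 ≤ 0 — FAILS
(B) x = 0: LHS = 0² + 1 = 1; 1 = 0 — FAILS

Answer: Both A and B are false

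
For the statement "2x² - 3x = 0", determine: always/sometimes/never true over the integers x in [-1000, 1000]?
Holds at x = 0: LHS = 2·0² - 3·0 = 0; 0 = 0 — holds
Fails at x = 1: LHS = 2·1² - 3·1 = -1; -1 = 0 — FAILS
It is satisfied by some integers in the range but not all.

Answer: Sometimes true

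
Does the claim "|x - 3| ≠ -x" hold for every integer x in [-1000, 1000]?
Over all integers in [-1000, 1000], LHS − RHS is always positive; it is smallest at x = 0, where it equals 3:
x = 0: LHS = |0 - 3| = |-3| = 3, RHS = -0 = 0; 3 ≠ 0 — holds
At the ends of the range:
x = -1000: LHS = |(-1000) - 3| = |-1003| = 1003, RHS = -(-1000) = 1000; 1003 ≠ 1000 — holds
x = 1000: LHS = |1000 - 3| = |997| = 997; 997 ≠ -1000 — holds
Hence LHS − RHS is never 0, i.e. the two sides are never equal, so the relation holds for every integer in [-1000, 1000].

No counterexample exists.

Answer: True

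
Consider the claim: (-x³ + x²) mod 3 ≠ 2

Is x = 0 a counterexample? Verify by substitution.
Substitute x = 0 into the relation:
x = 0: LHS = (-0³ + 0²) mod 3 = 0 mod 3 = 0; 0 ≠ 2 — holds

The claim holds here, so x = 0 is not a counterexample. (A counterexample exists elsewhere, e.g. x = -1.)

Answer: No, x = 0 is not a counterexample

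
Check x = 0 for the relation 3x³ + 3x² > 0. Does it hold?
x = 0: LHS = 3·0³ + 3·0² = 0; 0 > 0 — FAILS

The relation fails at x = 0, so x = 0 is a counterexample.

Answer: No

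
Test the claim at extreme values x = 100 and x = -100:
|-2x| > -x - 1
x = 100: LHS = |-2·100| = |-200| = 200, RHS = -100 - 1 = -101; 200 > -101 — holds
x = -100: LHS = |-2·(-100)| = |200| = 200, RHS = -(-100) - 1 = 99; 200 > 99 — holds

Answer: Yes, holds for both x = 100 and x = -100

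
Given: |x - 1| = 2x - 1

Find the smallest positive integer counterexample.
Testing positive integers:
x = 1: LHS = |1 - 1| = |0| = 0, RHS = 2·1 - 1 = 1; 0 = 1 — FAILS  ← smallest positive counterexample

Answer: x = 1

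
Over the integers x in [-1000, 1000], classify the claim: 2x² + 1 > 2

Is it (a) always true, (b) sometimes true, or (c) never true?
Holds at x = 1: LHS = 2·1² + 1 = 3; 3 > 2 — holds
Fails at x = 0: LHS = 2·0² + 1 = 1; 1 > 2 — FAILS
It is satisfied by some integers in the range but not all.

Answer: Sometimes true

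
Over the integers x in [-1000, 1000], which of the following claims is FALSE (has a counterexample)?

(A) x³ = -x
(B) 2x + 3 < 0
(A) x = 1: LHS = 1³ = 1; 1 = -1 — FAILS
(B) x = 0: LHS = 2·0 + 3 = 3; 3 < 0 — FAILS

Answer: Both A and B are false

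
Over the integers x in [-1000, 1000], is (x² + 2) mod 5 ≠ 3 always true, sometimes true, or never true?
Holds at x = 0: LHS = (0² + 2) mod 5 = 2 mod 5 = 2; 2 ≠ 3 — holds
Fails at x = 1: LHS = (1² + 2) mod 5 = 3 mod 5 = 3; 3 ≠ 3 — FAILS
It is satisfied by some integers in the range but not all.

Answer: Sometimes true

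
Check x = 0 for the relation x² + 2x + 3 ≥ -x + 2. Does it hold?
x = 0: LHS = 0² + 2·0 + 3 = 3, RHS = -0 + 2 = 2; 3 ≥ 2 — holds

The relation is satisfied at x = 0.

Answer: Yes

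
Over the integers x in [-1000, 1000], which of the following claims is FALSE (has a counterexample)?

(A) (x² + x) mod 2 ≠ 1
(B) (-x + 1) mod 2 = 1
(A) For a polynomial with integer coefficients, its value mod 2 depends only on x mod 2, so it suffices to check one representative of each residue class, x = 0, 1:
x = 0: LHS = (0² + 0) mod 2 = 0 mod 2 = 0; 0 ≠ 1 — holds
x = 1: LHS = (1² + 1) mod 2 = 2 mod 2 = 0; 0 ≠ 1 — holds
The relation holds in every residue class, so the relation holds for every integer in [-1000, 1000].

(B) x = 1: LHS = (-1 + 1) mod 2 = 0 mod 2 = 0; 0 = 1 — FAILS

Only (B) has a counterexample.

Answer: B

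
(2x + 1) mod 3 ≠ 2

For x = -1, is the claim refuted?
Substitute x = -1 into the relation:
x = -1: LHS = (2·(-1) + 1) mod 3 = (-1) mod 3 = 2; 2 ≠ 2 — FAILS

Since the claim fails at x = -1, this value is a counterexample.

Answer: Yes, x = -1 is a counterexample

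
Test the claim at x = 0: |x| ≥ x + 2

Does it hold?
x = 0: LHS = |0| = 0, RHS = 0 + 2 = 2; 0 ≥ 2 — FAILS

The relation fails at x = 0, so x = 0 is a counterexample.

Answer: No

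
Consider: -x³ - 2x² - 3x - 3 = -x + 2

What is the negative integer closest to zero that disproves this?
Testing negative integers from -1 downward:
x = -1: LHS = -(-1)³ - 2·(-1)² - 3·(-1) - 3 = -1, RHS = -(-1) + 2 = 3; -1 = 3 — FAILS  ← closest negative counterexample to 0

Answer: x = -1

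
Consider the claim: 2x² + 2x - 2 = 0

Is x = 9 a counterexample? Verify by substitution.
Substitute x = 9 into the relation:
x = 9: LHS = 2·9² + 2·9 - 2 = 178; 178 = 0 — FAILS

Since the claim fails at x = 9, this value is a counterexample.

Answer: Yes, x = 9 is a counterexample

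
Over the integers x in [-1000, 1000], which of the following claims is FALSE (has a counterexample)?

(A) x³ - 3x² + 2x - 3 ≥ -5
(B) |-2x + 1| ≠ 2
(A) x = -1: LHS = (-1)³ - 3·(-1)² + 2·(-1) - 3 = -9; -9 ≥ -5 — FAILS

(B) Track d = LHS − RHS over the integers in [-1000, 1000]. Equality would need d = 0, but d changes sign only between consecutive integers, jumping over 0:
x = -1: LHS = |-2·(-1) + 1| = |3| = 3; 3 ≠ 2 — holds  (d = 1)
x = 0: LHS = |-2·0 + 1| = |1| = 1; 1 ≠ 2 — holds  (d = -1)
x = 1: LHS = |-2·1 + 1| = |-1| = 1; 1 ≠ 2 — holds  (d = -1)
x = 2: LHS = |-2·2 + 1| = |-3| = 3; 3 ≠ 2 — holds  (d = 1)
Away from these crossings d keeps a constant sign, and checking every integer in [-1000, 1000] confirms d ≠ 0 throughout. Hence the two sides are never equal, so the relation holds for every integer in [-1000, 1000].

Only (A) has a counterexample.

Answer: A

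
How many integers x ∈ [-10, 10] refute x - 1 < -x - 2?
Counterexamples in [-10, 10]: {0, 1, 2, 3, 4, 5, 6, 7, 8, 9, 10}.

Counting them gives 11 values.

Answer: 11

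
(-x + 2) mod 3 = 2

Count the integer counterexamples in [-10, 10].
Counterexamples in [-10, 10]: {-10, -8, -7, -5, -4, -2, -1, 1, 2, 4, 5, 7, 8, 10}.

Counting them gives 14 values.

Answer: 14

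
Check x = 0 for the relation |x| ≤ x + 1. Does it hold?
x = 0: LHS = |0| = 0, RHS = 0 + 1 = 1; 0 ≤ 1 — holds

The relation is satisfied at x = 0.

Answer: Yes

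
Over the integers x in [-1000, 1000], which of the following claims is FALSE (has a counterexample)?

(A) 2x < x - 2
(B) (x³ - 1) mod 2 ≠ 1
(A) x = 0: LHS = 2·0 = 0, RHS = 0 - 2 = -2; 0 < -2 — FAILS
(B) x = 0: LHS = (0³ - 1) mod 2 = (-1) mod 2 = 1; 1 ≠ 1 — FAILS

Answer: Both A and B are false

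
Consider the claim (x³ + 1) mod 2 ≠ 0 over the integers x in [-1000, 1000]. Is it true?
The claim fails at x = 1:
x = 1: LHS = (1³ + 1) mod 2 = 2 mod 2 = 0; 0 ≠ 0 — FAILS

Because a single integer refutes it, the statement is false.

Answer: False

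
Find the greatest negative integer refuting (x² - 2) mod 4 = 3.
Testing negative integers from -1 downward:
x = -1: LHS = ((-1)² - 2) mod 4 = (-1) mod 4 = 3; 3 = 3 — holds
x = -2: LHS = ((-2)² - 2) mod 4 = 2 mod 4 = 2; 2 = 3 — FAILS  ← closest negative counterexample to 0

Answer: x = -2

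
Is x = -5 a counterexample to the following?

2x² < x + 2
Substitute x = -5 into the relation:
x = -5: LHS = 2·(-5)² = 50, RHS = (-5) + 2 = -3; 50 < -3 — FAILS

Since the claim fails at x = -5, this value is a counterexample.

Answer: Yes, x = -5 is a counterexample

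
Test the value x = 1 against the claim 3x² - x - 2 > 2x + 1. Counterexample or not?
Substitute x = 1 into the relation:
x = 1: LHS = 3·1² - 1 - 2 = 0, RHS = 2·1 + 1 = 3; 0 > 3 — FAILS

Since the claim fails at x = 1, this value is a counterexample.

Answer: Yes, x = 1 is a counterexample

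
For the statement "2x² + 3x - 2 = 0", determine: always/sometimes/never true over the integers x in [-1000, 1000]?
Holds at x = -2: LHS = 2·(-2)² + 3·(-2) - 2 = 0; 0 = 0 — holds
Fails at x = 0: LHS = 2·0² + 3·0 - 2 = -2; -2 = 0 — FAILS
It is satisfied by some integers in the range but not all.

Answer: Sometimes true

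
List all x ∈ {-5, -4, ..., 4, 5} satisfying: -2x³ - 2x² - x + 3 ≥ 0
Holds for: {-5, -4, -3, -2, -1, 0}
Fails for: {1, 2, 3, 4, 5}

Answer: {-5, -4, -3, -2, -1, 0}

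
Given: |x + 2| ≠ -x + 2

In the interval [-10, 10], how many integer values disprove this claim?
Counterexamples in [-10, 10]: {0}.

Counting them gives 1 values.

Answer: 1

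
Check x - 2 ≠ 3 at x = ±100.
x = 100: LHS = 100 - 2 = 98; 98 ≠ 3 — holds
x = -100: LHS = (-100) - 2 = -102; -102 ≠ 3 — holds

Answer: Yes, holds for both x = 100 and x = -100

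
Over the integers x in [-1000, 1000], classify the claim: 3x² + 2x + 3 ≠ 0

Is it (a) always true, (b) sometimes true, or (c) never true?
Over all integers in [-1000, 1000], LHS − RHS is always positive; it is smallest at x = 0, where it equals 3:
x = 0: LHS = 3·0² + 2·0 + 3 = 3; 3 ≠ 0 — holds
At the ends of the range:
x = -1000: LHS = 3·(-1000)² + 2·(-1000) + 3 = 2998003; 2998003 ≠ 0 — holds
x = 1000: LHS = 3·1000² + 2·1000 + 3 = 3002003; 3002003 ≠ 0 — holds
Hence LHS − RHS is never 0, i.e. the two sides are never equal, so the relation holds for every integer in [-1000, 1000].

No counterexample exists.

Answer: Always true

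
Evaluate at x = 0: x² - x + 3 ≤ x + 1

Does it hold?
x = 0: LHS = 0² - 0 + 3 = 3, RHS = 0 + 1 = 1; 3 ≤ 1 — FAILS

The relation fails at x = 0, so x = 0 is a counterexample.

Answer: No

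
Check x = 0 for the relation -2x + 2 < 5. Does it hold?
x = 0: LHS = -2·0 + 2 = 2; 2 < 5 — holds

The relation is satisfied at x = 0.

Answer: Yes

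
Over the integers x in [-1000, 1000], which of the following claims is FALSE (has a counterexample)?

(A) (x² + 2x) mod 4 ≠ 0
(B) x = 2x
(A) x = 0: LHS = (0² + 2·0) mod 4 = 0 mod 4 = 0; 0 ≠ 0 — FAILS
(B) x = 1: RHS = 2·1 = 2; 1 = 2 — FAILS

Answer: Both A and B are false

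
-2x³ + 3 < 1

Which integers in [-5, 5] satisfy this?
Holds for: {2, 3, 4, 5}
Fails for: {-5, -4, -3, -2, -1, 0, 1}

Answer: {2, 3, 4, 5}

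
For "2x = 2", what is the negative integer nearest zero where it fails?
Testing negative integers from -1 downward:
x = -1: LHS = 2·(-1) = -2; -2 = 2 — FAILS  ← closest negative counterexample to 0

Answer: x = -1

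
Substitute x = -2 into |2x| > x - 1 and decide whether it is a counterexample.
Substitute x = -2 into the relation:
x = -2: LHS = |2·(-2)| = |-4| = 4, RHS = (-2) - 1 = -3; 4 > -3 — holds

The relation holds at x = -2, so it is not a counterexample.

Answer: No, x = -2 is not a counterexample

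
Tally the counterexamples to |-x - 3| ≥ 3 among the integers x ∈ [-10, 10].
Counterexamples in [-10, 10]: {-5, -4, -3, -2, -1}.

Counting them gives 5 values.

Answer: 5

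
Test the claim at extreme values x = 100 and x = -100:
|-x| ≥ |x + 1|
x = 100: LHS = |-100| = 100, RHS = |100 + 1| = |101| = 101; 100 ≥ 101 — FAILS
x = -100: LHS = |-(-100)| = |100| = 100, RHS = |(-100) + 1| = |-99| = 99; 100 ≥ 99 — holds

Answer: Partially: fails for x = 100, holds for x = -100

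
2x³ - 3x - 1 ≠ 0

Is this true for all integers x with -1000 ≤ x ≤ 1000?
The claim fails at x = -1:
x = -1: LHS = 2·(-1)³ - 3·(-1) - 1 = 0; 0 ≠ 0 — FAILS

Because a single integer refutes it, the statement is false.

Answer: False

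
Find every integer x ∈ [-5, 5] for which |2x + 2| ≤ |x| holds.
Holds for: {-2, -1}
Fails for: {-5, -4, -3, 0, 1, 2, 3, 4, 5}

Answer: {-2, -1}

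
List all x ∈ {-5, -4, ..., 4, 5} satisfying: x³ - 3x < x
Holds for: {-5, -4, -3, 1}
Fails for: {-2, -1, 0, 2, 3, 4, 5}

Answer: {-5, -4, -3, 1}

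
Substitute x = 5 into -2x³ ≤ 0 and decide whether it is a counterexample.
Substitute x = 5 into the relation:
x = 5: LHS = -2·5³ = -250; -250 ≤ 0 — holds

The claim holds here, so x = 5 is not a counterexample. (A counterexample exists elsewhere, e.g. x = -1.)

Answer: No, x = 5 is not a counterexample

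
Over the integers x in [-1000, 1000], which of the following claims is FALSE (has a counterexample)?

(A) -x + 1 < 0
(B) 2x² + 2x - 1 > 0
(A) x = 0: LHS = -0 + 1 = 1; 1 < 0 — FAILS
(B) x = 0: LHS = 2·0² + 2·0 - 1 = -1; -1 > 0 — FAILS

Answer: Both A and B are false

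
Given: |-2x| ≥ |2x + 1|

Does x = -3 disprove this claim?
Substitute x = -3 into the relation:
x = -3: LHS = |-2·(-3)| = |6| = 6, RHS = |2·(-3) + 1| = |-5| = 5; 6 ≥ 5 — holds

The claim holds here, so x = -3 is not a counterexample. (A counterexample exists elsewhere, e.g. x = 0.)

Answer: No, x = -3 is not a counterexample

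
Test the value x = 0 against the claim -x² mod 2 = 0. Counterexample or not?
Substitute x = 0 into the relation:
x = 0: LHS = (-0²) mod 2 = 0 mod 2 = 0; 0 = 0 — holds

The claim holds here, so x = 0 is not a counterexample. (A counterexample exists elsewhere, e.g. x = 1.)

Answer: No, x = 0 is not a counterexample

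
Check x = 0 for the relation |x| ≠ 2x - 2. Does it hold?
x = 0: LHS = |0| = 0, RHS = 2·0 - 2 = -2; 0 ≠ -2 — holds

The relation is satisfied at x = 0.

Answer: Yes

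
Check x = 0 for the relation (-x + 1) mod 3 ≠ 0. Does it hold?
x = 0: LHS = (-0 + 1) mod 3 = 1 mod 3 = 1; 1 ≠ 0 — holds

The relation is satisfied at x = 0.

Answer: Yes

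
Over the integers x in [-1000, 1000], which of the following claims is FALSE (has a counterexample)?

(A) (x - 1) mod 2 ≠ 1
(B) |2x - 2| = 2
(A) x = 0: LHS = (0 - 1) mod 2 = (-1) mod 2 = 1; 1 ≠ 1 — FAILS
(B) x = 1: LHS = |2·1 - 2| = |0| = 0; 0 = 2 — FAILS

Answer: Both A and B are false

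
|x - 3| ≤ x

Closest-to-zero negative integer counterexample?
Testing negative integers from -1 downward:
x = -1: LHS = |(-1) - 3| = |-4| = 4; 4 ≤ -1 — FAILS  ← closest negative counterexample to 0

Answer: x = -1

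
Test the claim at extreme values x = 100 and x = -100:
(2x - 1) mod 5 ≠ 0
x = 100: LHS = (2·100 - 1) mod 5 = 199 mod 5 = 4; 4 ≠ 0 — holds
x = -100: LHS = (2·(-100) - 1) mod 5 = (-201) mod 5 = 4; 4 ≠ 0 — holds

Answer: Yes, holds for both x = 100 and x = -100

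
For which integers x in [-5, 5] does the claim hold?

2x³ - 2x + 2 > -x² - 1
Holds for: {-1, 0, 1, 2, 3, 4, 5}
Fails for: {-5, -4, -3, -2}

Answer: {-1, 0, 1, 2, 3, 4, 5}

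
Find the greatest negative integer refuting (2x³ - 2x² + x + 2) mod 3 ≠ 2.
Testing negative integers from -1 downward:
x = -1: LHS = (2·(-1)³ - 2·(-1)² + (-1) + 2) mod 3 = (-3) mod 3 = 0; 0 ≠ 2 — holds
x = -2: LHS = (2·(-2)³ - 2·(-2)² + (-2) + 2) mod 3 = (-24) mod 3 = 0; 0 ≠ 2 — holds
x = -3: LHS = (2·(-3)³ - 2·(-3)² + (-3) + 2) mod 3 = (-73) mod 3 = 2; 2 ≠ 2 — FAILS  ← closest negative counterexample to 0

Answer: x = -3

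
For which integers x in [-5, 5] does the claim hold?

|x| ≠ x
Holds for: {-5, -4, -3, -2, -1}
Fails for: {0, 1, 2, 3, 4, 5}

Answer: {-5, -4, -3, -2, -1}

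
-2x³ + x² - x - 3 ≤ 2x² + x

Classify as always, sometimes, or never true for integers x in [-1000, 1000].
Holds at x = 0: LHS = -2·0³ + 0² - 0 - 3 = -3, RHS = 2·0² + 0 = 0; -3 ≤ 0 — holds
Fails at x = -2: LHS = -2·(-2)³ + (-2)² - (-2) - 3 = 19, RHS = 2·(-2)² + (-2) = 6; 19 ≤ 6 — FAILS
It is satisfied by some integers in the range but not all.

Answer: Sometimes true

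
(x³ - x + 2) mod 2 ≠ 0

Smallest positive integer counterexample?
Testing positive integers:
x = 1: LHS = (1³ - 1 + 2) mod 2 = 2 mod 2 = 0; 0 ≠ 0 — FAILS  ← smallest positive counterexample

Answer: x = 1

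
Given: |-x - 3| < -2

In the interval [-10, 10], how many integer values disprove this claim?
Counterexamples in [-10, 10]: {-10, -9, -8, -7, -6, -5, -4, -3, -2, -1, 0, 1, 2, 3, 4, 5, 6, 7, 8, 9, 10}.

Counting them gives 21 values.

Answer: 21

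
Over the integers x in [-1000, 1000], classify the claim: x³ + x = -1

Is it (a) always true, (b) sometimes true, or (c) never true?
Track d = LHS − RHS over the integers in [-1000, 1000]. Equality would need d = 0, but d changes sign only between consecutive integers, jumping over 0:
x = -1: LHS = (-1)³ + (-1) = -2; -2 = -1 — FAILS  (d = -1)
x = 0: LHS = 0³ + 0 = 0; 0 = -1 — FAILS  (d = 1)
Away from these crossings d keeps a constant sign, and checking every integer in [-1000, 1000] confirms d ≠ 0 throughout. Hence the two sides are never equal, so the claimed relation (=) fails for every integer in [-1000, 1000].

No integer in the range satisfies it.

Answer: Never true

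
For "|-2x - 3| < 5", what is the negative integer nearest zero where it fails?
Testing negative integers from -1 downward:
x = -1: LHS = |-2·(-1) - 3| = |-1| = 1; 1 < 5 — holds
x = -2: LHS = |-2·(-2) - 3| = |1| = 1; 1 < 5 — holds
x = -3: LHS = |-2·(-3) - 3| = |3| = 3; 3 < 5 — holds
x = -4: LHS = |-2·(-4) - 3| = |5| = 5; 5 < 5 — FAILS  ← closest negative counterexample to 0

Answer: x = -4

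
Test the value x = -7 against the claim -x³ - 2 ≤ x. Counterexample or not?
Substitute x = -7 into the relation:
x = -7: LHS = -(-7)³ - 2 = 341; 341 ≤ -7 — FAILS

Since the claim fails at x = -7, this value is a counterexample.

Answer: Yes, x = -7 is a counterexample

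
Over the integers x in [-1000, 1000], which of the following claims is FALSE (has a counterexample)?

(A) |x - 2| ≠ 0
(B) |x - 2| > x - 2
(A) x = 2: LHS = |2 - 2| = |0| = 0; 0 ≠ 0 — FAILS
(B) x = 2: LHS = |2 - 2| = |0| = 0, RHS = 2 - 2 = 0; 0 > 0 — FAILS

Answer: Both A and B are false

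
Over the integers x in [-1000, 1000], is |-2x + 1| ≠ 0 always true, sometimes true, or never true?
Over all integers in [-1000, 1000], LHS − RHS is always positive; it is smallest at x = 0, where it equals 1:
x = 0: LHS = |-2·0 + 1| = |1| = 1; 1 ≠ 0 — holds
At the ends of the range:
x = -1000: LHS = |-2·(-1000) + 1| = |2001| = 2001; 2001 ≠ 0 — holds
x = 1000: LHS = |-2·1000 + 1| = |-1999| = 1999; 1999 ≠ 0 — holds
Hence LHS − RHS is never 0, i.e. the two sides are never equal, so the relation holds for every integer in [-1000, 1000].

No counterexample exists.

Answer: Always true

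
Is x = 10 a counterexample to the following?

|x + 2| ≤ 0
Substitute x = 10 into the relation:
x = 10: LHS = |10 + 2| = |12| = 12; 12 ≤ 0 — FAILS

Since the claim fails at x = 10, this value is a counterexample.

Answer: Yes, x = 10 is a counterexample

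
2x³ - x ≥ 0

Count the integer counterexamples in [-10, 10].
Counterexamples in [-10, 10]: {-10, -9, -8, -7, -6, -5, -4, -3, -2, -1}.

Counting them gives 10 values.

Answer: 10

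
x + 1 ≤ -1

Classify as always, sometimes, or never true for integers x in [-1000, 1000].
Holds at x = -2: LHS = (-2) + 1 = -1; -1 ≤ -1 — holds
Fails at x = 0: LHS = 0 + 1 = 1; 1 ≤ -1 — FAILS
It is satisfied by some integers in the range but not all.

Answer: Sometimes true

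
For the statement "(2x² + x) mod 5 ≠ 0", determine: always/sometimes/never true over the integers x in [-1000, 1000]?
Holds at x = 1: LHS = (2·1² + 1) mod 5 = 3 mod 5 = 3; 3 ≠ 0 — holds
Fails at x = 0: LHS = (2·0² + 0) mod 5 = 0 mod 5 = 0; 0 ≠ 0 — FAILS
It is satisfied by some integers in the range but not all.

Answer: Sometimes true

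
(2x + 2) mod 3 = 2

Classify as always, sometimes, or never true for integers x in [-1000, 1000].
Holds at x = 0: LHS = (2·0 + 2) mod 3 = 2 mod 3 = 2; 2 = 2 — holds
Fails at x = 1: LHS = (2·1 + 2) mod 3 = 4 mod 3 = 1; 1 = 2 — FAILS
It is satisfied by some integers in the range but not all.

Answer: Sometimes true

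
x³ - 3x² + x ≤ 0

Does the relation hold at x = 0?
x = 0: LHS = 0³ - 3·0² + 0 = 0; 0 ≤ 0 — holds

The relation is satisfied at x = 0.

Answer: Yes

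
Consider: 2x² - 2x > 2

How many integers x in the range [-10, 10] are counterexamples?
Counterexamples in [-10, 10]: {0, 1}.

Counting them gives 2 values.

Answer: 2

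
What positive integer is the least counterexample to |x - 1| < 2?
Testing positive integers:
x = 1: LHS = |1 - 1| = |0| = 0; 0 < 2 — holds
x = 2: LHS = |2 - 1| = |1| = 1; 1 < 2 — holds
x = 3: LHS = |3 - 1| = |2| = 2; 2 < 2 — FAILS  ← smallest positive counterexample

Answer: x = 3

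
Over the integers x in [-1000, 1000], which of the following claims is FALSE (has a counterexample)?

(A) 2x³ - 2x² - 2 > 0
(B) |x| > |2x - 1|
(A) x = 0: LHS = 2·0³ - 2·0² - 2 = -2; -2 > 0 — FAILS
(B) x = 0: LHS = |0| = 0, RHS = |2·0 - 1| = |-1| = 1; 0 > 1 — FAILS

Answer: Both A and B are false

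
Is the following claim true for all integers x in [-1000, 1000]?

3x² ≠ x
The claim fails at x = 0:
x = 0: LHS = 3·0² = 0; 0 ≠ 0 — FAILS

Because a single integer refutes it, the statement is false.

Answer: False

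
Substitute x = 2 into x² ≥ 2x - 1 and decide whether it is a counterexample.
Substitute x = 2 into the relation:
x = 2: LHS = 2² = 4, RHS = 2·2 - 1 = 3; 4 ≥ 3 — holds

The relation holds at x = 2, so it is not a counterexample.

Answer: No, x = 2 is not a counterexample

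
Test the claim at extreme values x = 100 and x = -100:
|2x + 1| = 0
x = 100: LHS = |2·100 + 1| = |201| = 201; 201 = 0 — FAILS
x = -100: LHS = |2·(-100) + 1| = |-199| = 199; 199 = 0 — FAILS

Answer: No, fails for both x = 100 and x = -100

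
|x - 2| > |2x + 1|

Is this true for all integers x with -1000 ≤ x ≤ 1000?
The claim fails at x = 1:
x = 1: LHS = |1 - 2| = |-1| = 1, RHS = |2·1 + 1| = |3| = 3; 1 > 3 — FAILS

Because a single integer refutes it, the statement is false.

Answer: False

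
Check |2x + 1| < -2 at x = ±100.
x = 100: LHS = |2·100 + 1| = |201| = 201; 201 < -2 — FAILS
x = -100: LHS = |2·(-100) + 1| = |-199| = 199; 199 < -2 — FAILS

Answer: No, fails for both x = 100 and x = -100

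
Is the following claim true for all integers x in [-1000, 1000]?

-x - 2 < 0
The claim fails at x = -2:
x = -2: LHS = -(-2) - 2 = 0; 0 < 0 — FAILS

Because a single integer refutes it, the statement is false.

Answer: False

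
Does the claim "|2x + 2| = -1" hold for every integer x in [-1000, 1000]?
The claim fails at x = 0:
x = 0: LHS = |2·0 + 2| = |2| = 2; 2 = -1 — FAILS

Because a single integer refutes it, the statement is false.

Answer: False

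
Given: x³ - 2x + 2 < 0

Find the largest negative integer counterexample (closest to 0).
Testing negative integers from -1 downward:
x = -1: LHS = (-1)³ - 2·(-1) + 2 = 3; 3 < 0 — FAILS  ← closest negative counterexample to 0

Answer: x = -1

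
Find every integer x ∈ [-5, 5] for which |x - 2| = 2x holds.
Track d = LHS − RHS over the integers in [-5, 5]. Equality would need d = 0, but d changes sign only between consecutive integers, jumping over 0:
x = 0: LHS = |0 - 2| = |-2| = 2, RHS = 2·0 = 0; 2 = 0 — FAILS  (d = 2)
x = 1: LHS = |1 - 2| = |-1| = 1, RHS = 2·1 = 2; 1 = 2 — FAILS  (d = -1)
Away from these crossings d keeps a constant sign, and checking every integer in [-5, 5] confirms d ≠ 0 throughout. Hence the two sides are never equal, so the claimed relation (=) fails for every integer in [-5, 5].

Answer: None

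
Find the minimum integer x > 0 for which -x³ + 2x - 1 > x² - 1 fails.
Testing positive integers:
x = 1: LHS = -1³ + 2·1 - 1 = 0, RHS = 1² - 1 = 0; 0 > 0 — FAILS  ← smallest positive counterexample

Answer: x = 1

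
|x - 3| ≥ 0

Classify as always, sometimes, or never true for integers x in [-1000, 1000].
An absolute value is never negative, so the left side is ≥ 0 for every x, while the right side is 0. Tightest case in [-1000, 1000] is x = 3:
x = 3: LHS = |3 - 3| = |0| = 0; 0 ≥ 0 — holds
Hence LHS − RHS is never negative, i.e. LHS ≥ RHS throughout, so the relation holds for every integer in [-1000, 1000].

No counterexample exists.

Answer: Always true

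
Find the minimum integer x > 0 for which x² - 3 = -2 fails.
Testing positive integers:
x = 1: LHS = 1² - 3 = -2; -2 = -2 — holds
x = 2: LHS = 2² - 3 = 1; 1 = -2 — FAILS  ← smallest positive counterexample

Answer: x = 2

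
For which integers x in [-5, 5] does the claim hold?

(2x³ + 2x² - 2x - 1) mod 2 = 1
For a polynomial with integer coefficients, its value mod 2 depends only on x mod 2, so it suffices to check one representative of each residue class, x = 0, 1:
x = 0: LHS = (2·0³ + 2·0² - 2·0 - 1) mod 2 = (-1) mod 2 = 1; 1 = 1 — holds
x = 1: LHS = (2·1³ + 2·1² - 2·1 - 1) mod 2 = 1 mod 2 = 1; 1 = 1 — holds
The relation holds in every residue class, so the relation holds for every integer in [-5, 5].

Answer: All integers in [-5, 5]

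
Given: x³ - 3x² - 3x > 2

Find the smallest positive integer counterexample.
Testing positive integers:
x = 1: LHS = 1³ - 3·1² - 3·1 = -5; -5 > 2 — FAILS  ← smallest positive counterexample

Answer: x = 1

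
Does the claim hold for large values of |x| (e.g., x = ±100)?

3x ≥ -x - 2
x = 100: LHS = 3·100 = 300, RHS = -100 - 2 = -102; 300 ≥ -102 — holds
x = -100: LHS = 3·(-100) = -300, RHS = -(-100) - 2 = 98; -300 ≥ 98 — FAILS

Answer: Partially: holds for x = 100, fails for x = -100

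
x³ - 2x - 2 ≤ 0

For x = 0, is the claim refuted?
Substitute x = 0 into the relation:
x = 0: LHS = 0³ - 2·0 - 2 = -2; -2 ≤ 0 — holds

The claim holds here, so x = 0 is not a counterexample. (A counterexample exists elsewhere, e.g. x = 2.)

Answer: No, x = 0 is not a counterexample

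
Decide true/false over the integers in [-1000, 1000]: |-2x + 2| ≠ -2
An absolute value is never negative, so the left side is ≥ 0 for every x, while the right side is -2. Tightest case in [-1000, 1000] is x = 1:
x = 1: LHS = |-2·1 + 2| = |0| = 0; 0 ≠ -2 — holds
Hence LHS − RHS is never 0, i.e. the two sides are never equal, so the relation holds for every integer in [-1000, 1000].

No counterexample exists.

Answer: True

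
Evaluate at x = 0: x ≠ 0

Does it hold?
x = 0: 0 ≠ 0 — FAILS

The relation fails at x = 0, so x = 0 is a counterexample.

Answer: No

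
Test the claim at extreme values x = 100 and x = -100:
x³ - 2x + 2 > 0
x = 100: LHS = 100³ - 2·100 + 2 = 999802; 999802 > 0 — holds
x = -100: LHS = (-100)³ - 2·(-100) + 2 = -999798; -999798 > 0 — FAILS

Answer: Partially: holds for x = 100, fails for x = -100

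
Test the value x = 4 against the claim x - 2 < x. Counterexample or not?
Substitute x = 4 into the relation:
x = 4: LHS = 4 - 2 = 2; 2 < 4 — holds

The relation holds at x = 4, so it is not a counterexample.

Answer: No, x = 4 is not a counterexample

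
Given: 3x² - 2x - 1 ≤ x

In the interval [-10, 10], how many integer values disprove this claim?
Counterexamples in [-10, 10]: {-10, -9, -8, -7, -6, -5, -4, -3, -2, -1, 2, 3, 4, 5, 6, 7, 8, 9, 10}.

Counting them gives 19 values.

Answer: 19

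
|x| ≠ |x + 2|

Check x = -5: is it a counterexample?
Substitute x = -5 into the relation:
x = -5: LHS = |-5| = 5, RHS = |(-5) + 2| = |-3| = 3; 5 ≠ 3 — holds

The claim holds here, so x = -5 is not a counterexample. (A counterexample exists elsewhere, e.g. x = -1.)

Answer: No, x = -5 is not a counterexample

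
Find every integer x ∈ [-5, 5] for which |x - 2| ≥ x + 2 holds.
Holds for: {-5, -4, -3, -2, -1, 0}
Fails for: {1, 2, 3, 4, 5}

Answer: {-5, -4, -3, -2, -1, 0}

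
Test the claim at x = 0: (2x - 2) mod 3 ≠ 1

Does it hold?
x = 0: LHS = (2·0 - 2) mod 3 = (-2) mod 3 = 1; 1 ≠ 1 — FAILS

The relation fails at x = 0, so x = 0 is a counterexample.

Answer: No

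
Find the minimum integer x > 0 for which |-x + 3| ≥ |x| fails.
Testing positive integers:
x = 1: LHS = |-1 + 3| = |2| = 2, RHS = |1| = 1; 2 ≥ 1 — holds
x = 2: LHS = |-2 + 3| = |1| = 1, RHS = |2| = 2; 1 ≥ 2 — FAILS  ← smallest positive counterexample

Answer: x = 2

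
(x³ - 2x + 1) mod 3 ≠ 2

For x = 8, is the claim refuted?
Substitute x = 8 into the relation:
x = 8: LHS = (8³ - 2·8 + 1) mod 3 = 497 mod 3 = 2; 2 ≠ 2 — FAILS

Since the claim fails at x = 8, this value is a counterexample.

Answer: Yes, x = 8 is a counterexample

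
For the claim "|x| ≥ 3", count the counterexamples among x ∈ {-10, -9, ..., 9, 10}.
Counterexamples in [-10, 10]: {-2, -1, 0, 1, 2}.

Counting them gives 5 values.

Answer: 5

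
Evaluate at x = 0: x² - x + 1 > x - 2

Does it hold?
x = 0: LHS = 0² - 0 + 1 = 1, RHS = 0 - 2 = -2; 1 > -2 — holds

The relation is satisfied at x = 0.

Answer: Yes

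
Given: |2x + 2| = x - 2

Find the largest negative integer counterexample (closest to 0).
Testing negative integers from -1 downward:
x = -1: LHS = |2·(-1) + 2| = |0| = 0, RHS = (-1) - 2 = -3; 0 = -3 — FAILS  ← closest negative counterexample to 0

Answer: x = -1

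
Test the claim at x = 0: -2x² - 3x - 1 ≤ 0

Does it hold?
x = 0: LHS = -2·0² - 3·0 - 1 = -1; -1 ≤ 0 — holds

The relation is satisfied at x = 0.

Answer: Yes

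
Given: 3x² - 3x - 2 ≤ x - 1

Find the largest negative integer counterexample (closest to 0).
Testing negative integers from -1 downward:
x = -1: LHS = 3·(-1)² - 3·(-1) - 2 = 4, RHS = (-1) - 1 = -2; 4 ≤ -2 — FAILS  ← closest negative counterexample to 0

Answer: x = -1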